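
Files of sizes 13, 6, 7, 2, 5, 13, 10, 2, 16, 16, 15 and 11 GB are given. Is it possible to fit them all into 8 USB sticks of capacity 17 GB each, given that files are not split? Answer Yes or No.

Yes

A valid assignment using 8 USB sticks:
  USB stick 1: 16 = 16
  USB stick 2: 16 = 16
  USB stick 3: 15 + 2 = 17
  USB stick 4: 13 + 2 = 15
  USB stick 5: 13 = 13
  USB stick 6: 11 + 6 = 17
  USB stick 7: 10 + 7 = 17
  USB stick 8: 5 = 5
Every load is within 17 GB, so 8 USB sticks suffice.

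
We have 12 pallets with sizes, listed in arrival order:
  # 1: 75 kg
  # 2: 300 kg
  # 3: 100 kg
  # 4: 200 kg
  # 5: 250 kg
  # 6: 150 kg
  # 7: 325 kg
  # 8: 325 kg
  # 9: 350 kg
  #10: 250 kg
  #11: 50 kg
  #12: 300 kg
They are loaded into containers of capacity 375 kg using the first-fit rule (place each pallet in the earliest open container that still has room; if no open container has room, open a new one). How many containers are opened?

  75 → container 1 (new)  [load 75/375]
  300 → container 1  [load 375/375]
  100 → container 2 (new)  [load 100/375]
  200 → container 2  [load 300/375]
  250 → container 3 (new)  [load 250/375]
  150 → container 4 (new)  [load 150/375]
  325 → container 5 (new)  [load 325/375]
  325 → container 6 (new)  [load 325/375]
  350 → container 7 (new)  [load 350/375]
  250 → container 8 (new)  [load 250/375]
  50 → container 2  [load 350/375]
  300 → container 9 (new)  [load 300/375]
9 containers opened.

9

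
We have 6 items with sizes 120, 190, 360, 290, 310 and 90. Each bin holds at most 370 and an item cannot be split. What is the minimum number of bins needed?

5

Total = 360 + 310 + 290 + 190 + 120 + 90 = 1360.
Lower bound: ⌈1360/370⌉ = 4 bins.
A packing using 5 bins:
  bin 1: 360 = 360
  bin 2: 310 = 310
  bin 3: 290 = 290
  bin 4: 190 + 120 = 310
  bin 5: 90 = 90
No arrangement into 4 bins stays within capacity, so 5 is optimal.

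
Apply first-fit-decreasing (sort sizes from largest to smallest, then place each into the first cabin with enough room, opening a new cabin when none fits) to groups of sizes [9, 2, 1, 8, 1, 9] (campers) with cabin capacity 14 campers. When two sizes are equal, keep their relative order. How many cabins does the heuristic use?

Sorted descending: 9, 9, 8, 2, 1, 1.
  9 → cabin 1 (new)  [load 9/14]
  9 → cabin 2 (new)  [load 9/14]
  8 → cabin 3 (new)  [load 8/14]
  2 → cabin 1  [load 11/14]
  1 → cabin 1  [load 12/14]
  1 → cabin 1  [load 13/14]
3 cabins opened.

3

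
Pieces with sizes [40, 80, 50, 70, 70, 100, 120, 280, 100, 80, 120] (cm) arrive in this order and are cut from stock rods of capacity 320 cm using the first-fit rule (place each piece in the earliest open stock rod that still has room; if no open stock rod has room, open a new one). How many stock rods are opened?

4

  40 → stock rod 1 (new)  [load 40/320]
  80 → stock rod 1  [load 120/320]
  50 → stock rod 1  [load 170/320]
  70 → stock rod 1  [load 240/320]
  70 → stock rod 1  [load 310/320]
  100 → stock rod 2 (new)  [load 100/320]
  120 → stock rod 2  [load 220/320]
  280 → stock rod 3 (new)  [load 280/320]
  100 → stock rod 2  [load 320/320]
  80 → stock rod 4 (new)  [load 80/320]
  120 → stock rod 4  [load 200/320]
4 stock rods opened.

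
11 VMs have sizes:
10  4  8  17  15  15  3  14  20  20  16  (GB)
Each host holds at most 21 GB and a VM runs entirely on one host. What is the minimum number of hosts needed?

8

Total = 20 + 20 + 17 + 16 + 15 + 15 + 14 + 10 + 8 + 4 + 3 = 142 GB.
Lower bound: ⌈142/21⌉ = 7 hosts.
A packing using 8 hosts:
  host 1: 20 = 20
  host 2: 20 = 20
  host 3: 17 + 4 = 21
  host 4: 16 + 3 = 19
  host 5: 15 = 15
  host 6: 15 = 15
  host 7: 14 = 14
  host 8: 10 + 8 = 18
No arrangement into 7 hosts stays within capacity, so 8 is optimal.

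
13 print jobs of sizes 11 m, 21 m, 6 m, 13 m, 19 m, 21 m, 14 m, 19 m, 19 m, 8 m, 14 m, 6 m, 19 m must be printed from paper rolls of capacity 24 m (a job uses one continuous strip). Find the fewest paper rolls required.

Total = 21 + 21 + 19 + 19 + 19 + 19 + 14 + 14 + 13 + 11 + 8 + 6 + 6 = 190 m.
Lower bound: ⌈190/24⌉ = 8 paper rolls.
Also, 9 print jobs each exceed 12 m, and no two of those can share a roll, so at least 9 paper rolls are needed.
A packing using 10 paper rolls:
  roll 1: 21 = 21
  roll 2: 21 = 21
  roll 3: 19 = 19
  roll 4: 19 = 19
  roll 5: 19 = 19
  roll 6: 19 = 19
  roll 7: 14 + 8 = 22
  roll 8: 14 + 6 = 20
  roll 9: 13 + 11 = 24
  roll 10: 6 = 6
No arrangement into 9 paper rolls stays within capacity, so 10 is optimal.

10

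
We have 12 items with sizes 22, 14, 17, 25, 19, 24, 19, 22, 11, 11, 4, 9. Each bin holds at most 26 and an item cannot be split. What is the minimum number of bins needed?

9

Total = 25 + 24 + 22 + 22 + 19 + 19 + 17 + 14 + 11 + 11 + 9 + 4 = 197.
Lower bound: ⌈197/26⌉ = 8 bins.
A packing using 9 bins:
  bin 1: 25 = 25
  bin 2: 24 = 24
  bin 3: 22 + 4 = 26
  bin 4: 22 = 22
  bin 5: 19 = 19
  bin 6: 19 = 19
  bin 7: 17 + 9 = 26
  bin 8: 14 + 11 = 25
  bin 9: 11 = 11
No arrangement into 8 bins stays within capacity, so 9 is optimal.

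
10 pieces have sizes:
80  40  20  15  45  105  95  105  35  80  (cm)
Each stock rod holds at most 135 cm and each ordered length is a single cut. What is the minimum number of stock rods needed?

Total = 105 + 105 + 95 + 80 + 80 + 45 + 40 + 35 + 20 + 15 = 620 cm.
Lower bound: ⌈620/135⌉ = 5 stock rods.
A packing using 5 stock rods:
  stock rod 1: 105 + 20 = 125
  stock rod 2: 105 + 15 = 120
  stock rod 3: 95 + 40 = 135
  stock rod 4: 80 + 45 = 125
  stock rod 5: 80 + 35 = 115
This matches the lower bound, so 5 is optimal.

5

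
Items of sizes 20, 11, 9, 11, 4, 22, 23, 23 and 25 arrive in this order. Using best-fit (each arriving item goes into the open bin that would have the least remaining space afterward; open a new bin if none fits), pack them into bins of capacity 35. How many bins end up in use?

  20 → bin 1 (new)  [load 20/35]
  11 → bin 1  [load 31/35]
  9 → bin 2 (new)  [load 9/35]
  11 → bin 2  [load 20/35]
  4 → bin 1  [load 35/35]
  22 → bin 3 (new)  [load 22/35]
  23 → bin 4 (new)  [load 23/35]
  23 → bin 5 (new)  [load 23/35]
  25 → bin 6 (new)  [load 25/35]
6 bins opened.

6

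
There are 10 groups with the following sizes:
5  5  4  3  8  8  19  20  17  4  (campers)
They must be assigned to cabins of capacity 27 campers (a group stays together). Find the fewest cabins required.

4

Total = 20 + 19 + 17 + 8 + 8 + 5 + 5 + 4 + 4 + 3 = 93 campers.
Lower bound: ⌈93/27⌉ = 4 cabins.
A packing using 4 cabins:
  cabin 1: 20 + 5 = 25
  cabin 2: 19 + 8 = 27
  cabin 3: 17 + 8 = 25
  cabin 4: 5 + 4 + 4 + 3 = 16
This matches the lower bound, so 4 is optimal.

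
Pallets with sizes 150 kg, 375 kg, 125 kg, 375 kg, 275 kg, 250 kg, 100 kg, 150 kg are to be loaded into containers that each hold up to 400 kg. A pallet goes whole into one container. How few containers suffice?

Total = 375 + 375 + 275 + 250 + 150 + 150 + 125 + 100 = 1800 kg.
Lower bound: ⌈1800/400⌉ = 5 containers.
A packing using 5 containers:
  container 1: 375 = 375
  container 2: 375 = 375
  container 3: 275 + 125 = 400
  container 4: 250 + 150 = 400
  container 5: 150 + 100 = 250
This matches the lower bound, so 5 is optimal.

5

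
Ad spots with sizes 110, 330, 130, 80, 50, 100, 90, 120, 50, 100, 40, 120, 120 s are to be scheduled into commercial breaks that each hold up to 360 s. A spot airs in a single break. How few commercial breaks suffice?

5

Total = 330 + 130 + 120 + 120 + 120 + 110 + 100 + 100 + 90 + 80 + 50 + 50 + 40 = 1440 s.
Lower bound: ⌈1440/360⌉ = 4 commercial breaks.
A packing using 5 commercial breaks:
  break 1: 330 = 330
  break 2: 130 + 120 + 110 = 360
  break 3: 120 + 120 + 100 = 340
  break 4: 100 + 90 + 80 + 50 + 40 = 360
  break 5: 50 = 50
No arrangement into 4 commercial breaks stays within capacity, so 5 is optimal.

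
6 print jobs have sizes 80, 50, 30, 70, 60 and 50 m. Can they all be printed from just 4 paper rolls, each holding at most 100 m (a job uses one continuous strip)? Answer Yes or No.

A valid assignment using 4 paper rolls:
  roll 1: 80 = 80
  roll 2: 70 + 30 = 100
  roll 3: 60 = 60
  roll 4: 50 + 50 = 100
Every load is within 100 m, so 4 paper rolls suffice.

Yes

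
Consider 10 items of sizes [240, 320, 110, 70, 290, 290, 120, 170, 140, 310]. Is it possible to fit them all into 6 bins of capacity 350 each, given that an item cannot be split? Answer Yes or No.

Total = 2060; ⌈2060/350⌉ = 6.
The bound of 6 does not rule out 6, but exhaustive search shows no assignment into 6 bins of capacity 350 exists — the minimum is 7.

No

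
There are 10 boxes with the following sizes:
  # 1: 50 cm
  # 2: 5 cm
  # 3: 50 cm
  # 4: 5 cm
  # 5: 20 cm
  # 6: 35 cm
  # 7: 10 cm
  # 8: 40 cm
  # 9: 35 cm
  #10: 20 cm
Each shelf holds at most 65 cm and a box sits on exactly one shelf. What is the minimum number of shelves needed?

5

Total = 50 + 50 + 40 + 35 + 35 + 20 + 20 + 10 + 5 + 5 = 270 cm.
Lower bound: ⌈270/65⌉ = 5 shelves.
A packing using 5 shelves:
  shelf 1: 50 + 10 + 5 = 65
  shelf 2: 50 + 5 = 55
  shelf 3: 40 + 20 = 60
  shelf 4: 35 + 20 = 55
  shelf 5: 35 = 35
This matches the lower bound, so 5 is optimal.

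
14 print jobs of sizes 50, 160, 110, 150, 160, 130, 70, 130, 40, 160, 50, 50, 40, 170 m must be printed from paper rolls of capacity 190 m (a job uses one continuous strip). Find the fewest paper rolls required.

Total = 170 + 160 + 160 + 160 + 150 + 130 + 130 + 110 + 70 + 50 + 50 + 50 + 40 + 40 = 1470 m.
Lower bound: ⌈1470/190⌉ = 8 paper rolls.
A packing using 9 paper rolls:
  roll 1: 170 = 170
  roll 2: 160 = 160
  roll 3: 160 = 160
  roll 4: 160 = 160
  roll 5: 150 + 40 = 190
  roll 6: 130 + 50 = 180
  roll 7: 130 + 50 = 180
  roll 8: 110 + 70 = 180
  roll 9: 50 + 40 = 90
No arrangement into 8 paper rolls stays within capacity, so 9 is optimal.

9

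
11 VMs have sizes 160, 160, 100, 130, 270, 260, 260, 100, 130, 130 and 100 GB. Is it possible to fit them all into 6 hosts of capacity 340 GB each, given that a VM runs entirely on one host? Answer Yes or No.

Total = 1800 GB; ⌈1800/340⌉ = 6.
The bound of 6 does not rule out 6, but exhaustive search shows no assignment into 6 hosts of capacity 340 GB exists — the minimum is 7.

No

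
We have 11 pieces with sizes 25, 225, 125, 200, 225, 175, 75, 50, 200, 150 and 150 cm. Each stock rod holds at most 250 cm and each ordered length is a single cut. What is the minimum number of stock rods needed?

8

Total = 225 + 225 + 200 + 200 + 175 + 150 + 150 + 125 + 75 + 50 + 25 = 1600 cm.
Lower bound: ⌈1600/250⌉ = 7 stock rods.
A packing using 8 stock rods:
  stock rod 1: 225 + 25 = 250
  stock rod 2: 225 = 225
  stock rod 3: 200 + 50 = 250
  stock rod 4: 200 = 200
  stock rod 5: 175 + 75 = 250
  stock rod 6: 150 = 150
  stock rod 7: 150 = 150
  stock rod 8: 125 = 125
No arrangement into 7 stock rods stays within capacity, so 8 is optimal.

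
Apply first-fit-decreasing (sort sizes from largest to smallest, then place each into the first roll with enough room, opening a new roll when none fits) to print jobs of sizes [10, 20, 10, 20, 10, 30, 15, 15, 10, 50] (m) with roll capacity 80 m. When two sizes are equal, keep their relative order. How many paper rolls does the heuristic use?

Sorted descending: 50, 30, 20, 20, 15, 15, 10, 10, 10, 10.
  50 → roll 1 (new)  [load 50/80]
  30 → roll 1  [load 80/80]
  20 → roll 2 (new)  [load 20/80]
  20 → roll 2  [load 40/80]
  15 → roll 2  [load 55/80]
  15 → roll 2  [load 70/80]
  10 → roll 2  [load 80/80]
  10 → roll 3 (new)  [load 10/80]
  10 → roll 3  [load 20/80]
  10 → roll 3  [load 30/80]
3 paper rolls opened.

3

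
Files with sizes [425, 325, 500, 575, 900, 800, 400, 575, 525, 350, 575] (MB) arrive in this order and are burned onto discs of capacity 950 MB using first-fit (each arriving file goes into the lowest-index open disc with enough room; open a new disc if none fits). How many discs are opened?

8

  425 → disc 1 (new)  [load 425/950]
  325 → disc 1  [load 750/950]
  500 → disc 2 (new)  [load 500/950]
  575 → disc 3 (new)  [load 575/950]
  900 → disc 4 (new)  [load 900/950]
  800 → disc 5 (new)  [load 800/950]
  400 → disc 2  [load 900/950]
  575 → disc 6 (new)  [load 575/950]
  525 → disc 7 (new)  [load 525/950]
  350 → disc 3  [load 925/950]
  575 → disc 8 (new)  [load 575/950]
8 discs opened.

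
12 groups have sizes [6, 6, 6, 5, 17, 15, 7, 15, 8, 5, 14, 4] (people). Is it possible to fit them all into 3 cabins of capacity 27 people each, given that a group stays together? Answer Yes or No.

Total = 108 people; ⌈108/27⌉ = 4.
At least 4 cabins are required, but only 3 are allowed.

No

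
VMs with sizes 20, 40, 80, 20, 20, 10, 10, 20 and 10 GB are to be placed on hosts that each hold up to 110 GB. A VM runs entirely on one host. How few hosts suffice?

Total = 80 + 40 + 20 + 20 + 20 + 20 + 10 + 10 + 10 = 230 GB.
Lower bound: ⌈230/110⌉ = 3 hosts.
A packing using 3 hosts:
  host 1: 80 + 20 + 10 = 110
  host 2: 40 + 20 + 20 + 20 + 10 = 110
  host 3: 10 = 10
This matches the lower bound, so 3 is optimal.

3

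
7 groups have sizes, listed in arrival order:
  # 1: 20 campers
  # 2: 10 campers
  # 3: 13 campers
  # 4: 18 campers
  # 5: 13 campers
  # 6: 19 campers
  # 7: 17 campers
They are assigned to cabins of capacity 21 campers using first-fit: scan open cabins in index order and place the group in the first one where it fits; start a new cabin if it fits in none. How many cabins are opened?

  20 → cabin 1 (new)  [load 20/21]
  10 → cabin 2 (new)  [load 10/21]
  13 → cabin 3 (new)  [load 13/21]
  18 → cabin 4 (new)  [load 18/21]
  13 → cabin 5 (new)  [load 13/21]
  19 → cabin 6 (new)  [load 19/21]
  17 → cabin 7 (new)  [load 17/21]
7 cabins opened.

7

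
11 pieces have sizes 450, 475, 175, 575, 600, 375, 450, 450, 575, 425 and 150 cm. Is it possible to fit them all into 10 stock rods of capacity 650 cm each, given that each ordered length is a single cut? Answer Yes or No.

A valid assignment using 9 stock rods:
  stock rod 1: 600 = 600
  stock rod 2: 575 = 575
  stock rod 3: 575 = 575
  stock rod 4: 475 + 175 = 650
  stock rod 5: 450 + 150 = 600
  stock rod 6: 450 = 450
  stock rod 7: 450 = 450
  stock rod 8: 425 = 425
  stock rod 9: 375 = 375
That uses only 9 ≤ 10, so 10 stock rods are enough.

Yes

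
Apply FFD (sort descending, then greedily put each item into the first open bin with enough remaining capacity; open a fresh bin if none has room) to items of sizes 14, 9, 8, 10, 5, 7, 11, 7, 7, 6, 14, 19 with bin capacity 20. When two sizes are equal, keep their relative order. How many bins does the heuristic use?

Sorted descending: 19, 14, 14, 11, 10, 9, 8, 7, 7, 7, 6, 5.
  19 → bin 1 (new)  [load 19/20]
  14 → bin 2 (new)  [load 14/20]
  14 → bin 3 (new)  [load 14/20]
  11 → bin 4 (new)  [load 11/20]
  10 → bin 5 (new)  [load 10/20]
  9 → bin 4  [load 20/20]
  8 → bin 5  [load 18/20]
  7 → bin 6 (new)  [load 7/20]
  7 → bin 6  [load 14/20]
  7 → bin 7 (new)  [load 7/20]
  6 → bin 2  [load 20/20]
  5 → bin 3  [load 19/20]
7 bins opened.

7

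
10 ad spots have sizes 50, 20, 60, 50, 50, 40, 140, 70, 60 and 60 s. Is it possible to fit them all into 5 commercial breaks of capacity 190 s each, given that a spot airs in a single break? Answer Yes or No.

A valid assignment using 4 commercial breaks:
  break 1: 140 + 50 = 190
  break 2: 70 + 60 + 60 = 190
  break 3: 60 + 50 + 50 + 20 = 180
  break 4: 40 = 40
That uses only 4 ≤ 5, so 5 commercial breaks are enough.

Yes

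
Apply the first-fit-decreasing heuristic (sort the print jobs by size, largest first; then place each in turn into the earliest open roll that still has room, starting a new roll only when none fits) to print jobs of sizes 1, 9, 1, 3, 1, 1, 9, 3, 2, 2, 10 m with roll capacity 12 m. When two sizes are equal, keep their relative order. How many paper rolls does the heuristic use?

Sorted descending: 10, 9, 9, 3, 3, 2, 2, 1, 1, 1, 1.
  10 → roll 1 (new)  [load 10/12]
  9 → roll 2 (new)  [load 9/12]
  9 → roll 3 (new)  [load 9/12]
  3 → roll 2  [load 12/12]
  3 → roll 3  [load 12/12]
  2 → roll 1  [load 12/12]
  2 → roll 4 (new)  [load 2/12]
  1 → roll 4  [load 3/12]
  1 → roll 4  [load 4/12]
  1 → roll 4  [load 5/12]
  1 → roll 4  [load 6/12]
4 paper rolls opened.

4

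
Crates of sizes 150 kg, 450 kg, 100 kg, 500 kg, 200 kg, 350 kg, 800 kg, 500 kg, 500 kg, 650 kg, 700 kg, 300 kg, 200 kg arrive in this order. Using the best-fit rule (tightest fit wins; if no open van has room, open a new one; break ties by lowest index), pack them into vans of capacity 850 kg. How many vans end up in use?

  150 → van 1 (new)  [load 150/850]
  450 → van 1  [load 600/850]
  100 → van 1  [load 700/850]
  500 → van 2 (new)  [load 500/850]
  200 → van 2  [load 700/850]
  350 → van 3 (new)  [load 350/850]
  800 → van 4 (new)  [load 800/850]
  500 → van 3  [load 850/850]
  500 → van 5 (new)  [load 500/850]
  650 → van 6 (new)  [load 650/850]
  700 → van 7 (new)  [load 700/850]
  300 → van 5  [load 800/850]
  200 → van 6  [load 850/850]
7 vans opened.

7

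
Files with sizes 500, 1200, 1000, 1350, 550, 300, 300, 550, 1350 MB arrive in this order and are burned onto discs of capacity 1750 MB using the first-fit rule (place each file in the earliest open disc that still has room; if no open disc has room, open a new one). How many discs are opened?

5

  500 → disc 1 (new)  [load 500/1750]
  1200 → disc 1  [load 1700/1750]
  1000 → disc 2 (new)  [load 1000/1750]
  1350 → disc 3 (new)  [load 1350/1750]
  550 → disc 2  [load 1550/1750]
  300 → disc 3  [load 1650/1750]
  300 → disc 4 (new)  [load 300/1750]
  550 → disc 4  [load 850/1750]
  1350 → disc 5 (new)  [load 1350/1750]
5 discs opened.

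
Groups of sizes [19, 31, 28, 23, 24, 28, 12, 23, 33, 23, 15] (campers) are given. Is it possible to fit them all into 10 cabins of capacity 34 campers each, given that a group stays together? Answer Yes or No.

Yes

A valid assignment using 10 cabins:
  cabin 1: 33 = 33
  cabin 2: 31 = 31
  cabin 3: 28 = 28
  cabin 4: 28 = 28
  cabin 5: 24 = 24
  cabin 6: 23 = 23
  cabin 7: 23 = 23
  cabin 8: 23 = 23
  cabin 9: 19 + 15 = 34
  cabin 10: 12 = 12
Every load is within 34 campers, so 10 cabins suffice.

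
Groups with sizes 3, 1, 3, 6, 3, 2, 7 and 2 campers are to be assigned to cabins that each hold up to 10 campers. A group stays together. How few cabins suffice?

3

Total = 7 + 6 + 3 + 3 + 3 + 2 + 2 + 1 = 27 campers.
Lower bound: ⌈27/10⌉ = 3 cabins.
A packing using 3 cabins:
  cabin 1: 7 + 3 = 10
  cabin 2: 6 + 3 + 1 = 10
  cabin 3: 3 + 2 + 2 = 7
This matches the lower bound, so 3 is optimal.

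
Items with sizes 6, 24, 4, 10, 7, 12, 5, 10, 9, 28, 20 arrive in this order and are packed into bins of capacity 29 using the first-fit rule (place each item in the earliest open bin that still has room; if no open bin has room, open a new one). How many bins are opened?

  6 → bin 1 (new)  [load 6/29]
  24 → bin 2 (new)  [load 24/29]
  4 → bin 1  [load 10/29]
  10 → bin 1  [load 20/29]
  7 → bin 1  [load 27/29]
  12 → bin 3 (new)  [load 12/29]
  5 → bin 2  [load 29/29]
  10 → bin 3  [load 22/29]
  9 → bin 4 (new)  [load 9/29]
  28 → bin 5 (new)  [load 28/29]
  20 → bin 4  [load 29/29]
5 bins opened.

5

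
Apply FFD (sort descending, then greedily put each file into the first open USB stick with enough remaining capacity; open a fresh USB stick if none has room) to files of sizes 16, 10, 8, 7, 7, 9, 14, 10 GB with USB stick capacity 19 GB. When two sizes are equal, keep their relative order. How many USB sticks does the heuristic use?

Sorted descending: 16, 14, 10, 10, 9, 8, 7, 7.
  16 → USB stick 1 (new)  [load 16/19]
  14 → USB stick 2 (new)  [load 14/19]
  10 → USB stick 3 (new)  [load 10/19]
  10 → USB stick 4 (new)  [load 10/19]
  9 → USB stick 3  [load 19/19]
  8 → USB stick 4  [load 18/19]
  7 → USB stick 5 (new)  [load 7/19]
  7 → USB stick 5  [load 14/19]
5 USB sticks opened.

5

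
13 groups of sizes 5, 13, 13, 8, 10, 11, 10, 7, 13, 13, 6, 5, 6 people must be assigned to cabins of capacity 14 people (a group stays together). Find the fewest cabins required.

10

Total = 13 + 13 + 13 + 13 + 11 + 10 + 10 + 8 + 7 + 6 + 6 + 5 + 5 = 120 people.
Lower bound: ⌈120/14⌉ = 9 cabins.
A packing using 10 cabins:
  cabin 1: 13 = 13
  cabin 2: 13 = 13
  cabin 3: 13 = 13
  cabin 4: 13 = 13
  cabin 5: 11 = 11
  cabin 6: 10 = 10
  cabin 7: 10 = 10
  cabin 8: 8 + 6 = 14
  cabin 9: 7 + 6 = 13
  cabin 10: 5 + 5 = 10
No arrangement into 9 cabins stays within capacity, so 10 is optimal.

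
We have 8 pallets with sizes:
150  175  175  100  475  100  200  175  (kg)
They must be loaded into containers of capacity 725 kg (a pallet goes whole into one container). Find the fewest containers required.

3

Total = 475 + 200 + 175 + 175 + 175 + 150 + 100 + 100 = 1550 kg.
Lower bound: ⌈1550/725⌉ = 3 containers.
A packing using 3 containers:
  container 1: 475 + 200 = 675
  container 2: 175 + 175 + 175 + 150 = 675
  container 3: 100 + 100 = 200
This matches the lower bound, so 3 is optimal.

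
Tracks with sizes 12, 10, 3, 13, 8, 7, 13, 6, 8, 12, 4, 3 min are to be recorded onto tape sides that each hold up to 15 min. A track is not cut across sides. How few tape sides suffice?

Total = 13 + 13 + 12 + 12 + 10 + 8 + 8 + 7 + 6 + 4 + 3 + 3 = 99 min.
Lower bound: ⌈99/15⌉ = 7 tape sides.
A packing using 7 tape sides:
  side 1: 13 = 13
  side 2: 13 = 13
  side 3: 12 + 3 = 15
  side 4: 12 + 3 = 15
  side 5: 10 + 4 = 14
  side 6: 8 + 7 = 15
  side 7: 8 + 6 = 14
This matches the lower bound, so 7 is optimal.

7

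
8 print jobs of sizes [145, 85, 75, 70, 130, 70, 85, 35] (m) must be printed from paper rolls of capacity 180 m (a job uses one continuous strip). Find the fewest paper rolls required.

Total = 145 + 130 + 85 + 85 + 75 + 70 + 70 + 35 = 695 m.
Lower bound: ⌈695/180⌉ = 4 paper rolls.
A packing using 5 paper rolls:
  roll 1: 145 + 35 = 180
  roll 2: 130 = 130
  roll 3: 85 + 85 = 170
  roll 4: 75 + 70 = 145
  roll 5: 70 = 70
No arrangement into 4 paper rolls stays within capacity, so 5 is optimal.

5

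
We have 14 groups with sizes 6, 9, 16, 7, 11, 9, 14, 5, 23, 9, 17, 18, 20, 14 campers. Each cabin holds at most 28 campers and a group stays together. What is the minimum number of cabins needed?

7

Total = 23 + 20 + 18 + 17 + 16 + 14 + 14 + 11 + 9 + 9 + 9 + 7 + 6 + 5 = 178 campers.
Lower bound: ⌈178/28⌉ = 7 cabins.
A packing using 7 cabins:
  cabin 1: 23 + 5 = 28
  cabin 2: 20 + 7 = 27
  cabin 3: 18 + 9 = 27
  cabin 4: 17 + 11 = 28
  cabin 5: 16 + 9 = 25
  cabin 6: 14 + 14 = 28
  cabin 7: 9 + 6 = 15
This matches the lower bound, so 7 is optimal.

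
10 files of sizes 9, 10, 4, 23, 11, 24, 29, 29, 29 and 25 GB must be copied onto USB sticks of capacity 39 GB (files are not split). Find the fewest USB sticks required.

Total = 29 + 29 + 29 + 25 + 24 + 23 + 11 + 10 + 9 + 4 = 193 GB.
Lower bound: ⌈193/39⌉ = 5 USB sticks.
Also, 6 files each exceed 39/2 GB, and no two of those can share a USB stick, so at least 6 USB sticks are needed.
A packing using 6 USB sticks:
  USB stick 1: 29 + 10 = 39
  USB stick 2: 29 + 9 = 38
  USB stick 3: 29 + 4 = 33
  USB stick 4: 25 + 11 = 36
  USB stick 5: 24 = 24
  USB stick 6: 23 = 23
This matches the lower bound, so 6 is optimal.

6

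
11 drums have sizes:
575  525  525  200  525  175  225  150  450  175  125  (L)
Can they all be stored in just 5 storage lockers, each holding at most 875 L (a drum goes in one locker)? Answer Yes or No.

A valid assignment using 5 storage lockers:
  locker 1: 575 + 225 = 800
  locker 2: 525 + 200 + 150 = 875
  locker 3: 525 + 175 + 175 = 875
  locker 4: 525 + 125 = 650
  locker 5: 450 = 450
Every load is within 875 L, so 5 storage lockers suffice.

Yes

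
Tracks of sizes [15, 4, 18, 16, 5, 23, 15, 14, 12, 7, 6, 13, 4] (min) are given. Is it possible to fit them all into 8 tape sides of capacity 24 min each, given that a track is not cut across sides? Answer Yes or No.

Yes

A valid assignment using 8 tape sides:
  side 1: 23 = 23
  side 2: 18 + 6 = 24
  side 3: 16 + 7 = 23
  side 4: 15 + 5 + 4 = 24
  side 5: 15 + 4 = 19
  side 6: 14 = 14
  side 7: 13 = 13
  side 8: 12 = 12
Every load is within 24 min, so 8 tape sides suffice.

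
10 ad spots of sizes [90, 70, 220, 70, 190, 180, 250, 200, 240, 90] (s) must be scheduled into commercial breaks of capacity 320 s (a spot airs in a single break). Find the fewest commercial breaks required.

6

Total = 250 + 240 + 220 + 200 + 190 + 180 + 90 + 90 + 70 + 70 = 1600 s.
Lower bound: ⌈1600/320⌉ = 5 commercial breaks.
Also, 6 ad spots each exceed 160 s, and no two of those can share a break, so at least 6 commercial breaks are needed.
A packing using 6 commercial breaks:
  break 1: 250 + 70 = 320
  break 2: 240 + 70 = 310
  break 3: 220 + 90 = 310
  break 4: 200 + 90 = 290
  break 5: 190 = 190
  break 6: 180 = 180
This matches the lower bound, so 6 is optimal.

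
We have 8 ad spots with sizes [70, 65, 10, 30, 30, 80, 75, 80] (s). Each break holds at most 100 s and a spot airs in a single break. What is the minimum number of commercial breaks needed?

Total = 80 + 80 + 75 + 70 + 65 + 30 + 30 + 10 = 440 s.
Lower bound: ⌈440/100⌉ = 5 commercial breaks.
A packing using 5 commercial breaks:
  break 1: 80 + 10 = 90
  break 2: 80 = 80
  break 3: 75 = 75
  break 4: 70 + 30 = 100
  break 5: 65 + 30 = 95
This matches the lower bound, so 5 is optimal.

5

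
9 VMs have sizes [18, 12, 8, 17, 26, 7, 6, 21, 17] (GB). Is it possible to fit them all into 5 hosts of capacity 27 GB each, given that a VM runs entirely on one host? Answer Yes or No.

No

Total = 132 GB; ⌈132/27⌉ = 5.
The bound of 5 does not rule out 5, but exhaustive search shows no assignment into 5 hosts of capacity 27 GB exists — the minimum is 6.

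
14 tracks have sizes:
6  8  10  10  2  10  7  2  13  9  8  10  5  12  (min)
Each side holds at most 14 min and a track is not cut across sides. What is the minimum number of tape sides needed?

Total = 13 + 12 + 10 + 10 + 10 + 10 + 9 + 8 + 8 + 7 + 6 + 5 + 2 + 2 = 112 min.
Lower bound: ⌈112/14⌉ = 8 tape sides.
Also, 9 tracks each exceed 7 min, and no two of those can share a side, so at least 9 tape sides are needed.
A packing using 10 tape sides:
  side 1: 13 = 13
  side 2: 12 + 2 = 14
  side 3: 10 + 2 = 12
  side 4: 10 = 10
  side 5: 10 = 10
  side 6: 10 = 10
  side 7: 9 + 5 = 14
  side 8: 8 + 6 = 14
  side 9: 8 = 8
  side 10: 7 = 7
No arrangement into 9 tape sides stays within capacity, so 10 is optimal.

10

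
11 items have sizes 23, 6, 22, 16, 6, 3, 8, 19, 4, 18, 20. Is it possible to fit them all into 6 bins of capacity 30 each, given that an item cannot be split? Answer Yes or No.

Yes

A valid assignment using 6 bins:
  bin 1: 23 + 6 = 29
  bin 2: 22 + 8 = 30
  bin 3: 20 + 6 + 4 = 30
  bin 4: 19 + 3 = 22
  bin 5: 18 = 18
  bin 6: 16 = 16
Every load is within 30, so 6 bins suffice.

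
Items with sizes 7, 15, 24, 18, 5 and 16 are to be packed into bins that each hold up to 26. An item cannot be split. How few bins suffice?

4

Total = 24 + 18 + 16 + 15 + 7 + 5 = 85.
Lower bound: ⌈85/26⌉ = 4 bins.
A packing using 4 bins:
  bin 1: 24 = 24
  bin 2: 18 + 7 = 25
  bin 3: 16 + 5 = 21
  bin 4: 15 = 15
This matches the lower bound, so 4 is optimal.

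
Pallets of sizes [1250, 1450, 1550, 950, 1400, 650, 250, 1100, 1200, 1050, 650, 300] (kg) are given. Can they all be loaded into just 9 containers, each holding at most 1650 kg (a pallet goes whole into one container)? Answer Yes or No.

Yes

A valid assignment using 9 containers:
  container 1: 1550 = 1550
  container 2: 1450 = 1450
  container 3: 1400 + 250 = 1650
  container 4: 1250 + 300 = 1550
  container 5: 1200 = 1200
  container 6: 1100 = 1100
  container 7: 1050 = 1050
  container 8: 950 + 650 = 1600
  container 9: 650 = 650
Every load is within 1650 kg, so 9 containers suffice.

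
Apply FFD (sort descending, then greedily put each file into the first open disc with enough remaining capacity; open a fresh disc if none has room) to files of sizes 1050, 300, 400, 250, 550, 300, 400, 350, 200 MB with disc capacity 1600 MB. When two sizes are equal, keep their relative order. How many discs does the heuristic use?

Sorted descending: 1050, 550, 400, 400, 350, 300, 300, 250, 200.
  1050 → disc 1 (new)  [load 1050/1600]
  550 → disc 1  [load 1600/1600]
  400 → disc 2 (new)  [load 400/1600]
  400 → disc 2  [load 800/1600]
  350 → disc 2  [load 1150/1600]
  300 → disc 2  [load 1450/1600]
  300 → disc 3 (new)  [load 300/1600]
  250 → disc 3  [load 550/1600]
  200 → disc 3  [load 750/1600]
3 discs opened.

3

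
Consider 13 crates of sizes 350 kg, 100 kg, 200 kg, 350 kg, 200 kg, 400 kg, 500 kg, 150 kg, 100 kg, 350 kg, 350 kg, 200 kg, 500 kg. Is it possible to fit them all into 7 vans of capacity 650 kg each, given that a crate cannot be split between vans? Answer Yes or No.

Yes

A valid assignment using 7 vans:
  van 1: 500 + 150 = 650
  van 2: 500 + 100 = 600
  van 3: 400 + 200 = 600
  van 4: 350 + 200 + 100 = 650
  van 5: 350 + 200 = 550
  van 6: 350 = 350
  van 7: 350 = 350
Every load is within 650 kg, so 7 vans suffice.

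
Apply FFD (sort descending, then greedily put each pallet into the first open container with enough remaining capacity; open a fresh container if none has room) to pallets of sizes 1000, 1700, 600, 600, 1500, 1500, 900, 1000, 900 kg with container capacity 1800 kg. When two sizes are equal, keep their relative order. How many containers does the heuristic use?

Sorted descending: 1700, 1500, 1500, 1000, 1000, 900, 900, 600, 600.
  1700 → container 1 (new)  [load 1700/1800]
  1500 → container 2 (new)  [load 1500/1800]
  1500 → container 3 (new)  [load 1500/1800]
  1000 → container 4 (new)  [load 1000/1800]
  1000 → container 5 (new)  [load 1000/1800]
  900 → container 6 (new)  [load 900/1800]
  900 → container 6  [load 1800/1800]
  600 → container 4  [load 1600/1800]
  600 → container 5  [load 1600/1800]
6 containers opened.

6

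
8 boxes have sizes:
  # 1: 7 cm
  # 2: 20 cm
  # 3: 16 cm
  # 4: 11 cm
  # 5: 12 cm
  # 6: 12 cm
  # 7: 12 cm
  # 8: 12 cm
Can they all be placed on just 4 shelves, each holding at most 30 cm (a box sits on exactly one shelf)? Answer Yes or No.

A valid assignment using 4 shelves:
  shelf 1: 20 + 7 = 27
  shelf 2: 16 + 12 = 28
  shelf 3: 12 + 12 = 24
  shelf 4: 12 + 11 = 23
Every load is within 30 cm, so 4 shelves suffice.

Yes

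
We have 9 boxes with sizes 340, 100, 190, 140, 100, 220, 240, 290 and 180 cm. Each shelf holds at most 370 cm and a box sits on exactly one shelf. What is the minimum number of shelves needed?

6

Total = 340 + 290 + 240 + 220 + 190 + 180 + 140 + 100 + 100 = 1800 cm.
Lower bound: ⌈1800/370⌉ = 5 shelves.
A packing using 6 shelves:
  shelf 1: 340 = 340
  shelf 2: 290 = 290
  shelf 3: 240 + 100 = 340
  shelf 4: 220 + 140 = 360
  shelf 5: 190 + 180 = 370
  shelf 6: 100 = 100
No arrangement into 5 shelves stays within capacity, so 6 is optimal.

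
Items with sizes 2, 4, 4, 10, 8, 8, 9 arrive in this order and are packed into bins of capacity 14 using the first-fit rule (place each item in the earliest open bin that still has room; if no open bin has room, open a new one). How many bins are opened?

5

  2 → bin 1 (new)  [load 2/14]
  4 → bin 1  [load 6/14]
  4 → bin 1  [load 10/14]
  10 → bin 2 (new)  [load 10/14]
  8 → bin 3 (new)  [load 8/14]
  8 → bin 4 (new)  [load 8/14]
  9 → bin 5 (new)  [load 9/14]
5 bins opened.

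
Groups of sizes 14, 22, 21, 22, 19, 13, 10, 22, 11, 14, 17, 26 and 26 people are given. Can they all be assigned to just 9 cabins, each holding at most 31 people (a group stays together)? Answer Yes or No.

Yes

A valid assignment using 9 cabins:
  cabin 1: 26 = 26
  cabin 2: 26 = 26
  cabin 3: 22 = 22
  cabin 4: 22 = 22
  cabin 5: 22 = 22
  cabin 6: 21 + 10 = 31
  cabin 7: 19 + 11 = 30
  cabin 8: 17 + 14 = 31
  cabin 9: 14 + 13 = 27
Every load is within 31 people, so 9 cabins suffice.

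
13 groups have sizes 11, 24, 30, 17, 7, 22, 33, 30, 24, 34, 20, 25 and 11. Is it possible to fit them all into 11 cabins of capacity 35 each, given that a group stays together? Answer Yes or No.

A valid assignment using 10 cabins:
  cabin 1: 34 = 34
  cabin 2: 33 = 33
  cabin 3: 30 = 30
  cabin 4: 30 = 30
  cabin 5: 25 + 7 = 32
  cabin 6: 24 + 11 = 35
  cabin 7: 24 + 11 = 35
  cabin 8: 22 = 22
  cabin 9: 20 = 20
  cabin 10: 17 = 17
That uses only 10 ≤ 11, so 11 cabins are enough.

Yes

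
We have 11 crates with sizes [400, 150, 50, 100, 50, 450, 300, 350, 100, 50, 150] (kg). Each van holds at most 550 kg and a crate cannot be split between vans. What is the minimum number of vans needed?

4

Total = 450 + 400 + 350 + 300 + 150 + 150 + 100 + 100 + 50 + 50 + 50 = 2150 kg.
Lower bound: ⌈2150/550⌉ = 4 vans.
A packing using 4 vans:
  van 1: 450 + 100 = 550
  van 2: 400 + 150 = 550
  van 3: 350 + 150 + 50 = 550
  van 4: 300 + 100 + 50 + 50 = 500
This matches the lower bound, so 4 is optimal.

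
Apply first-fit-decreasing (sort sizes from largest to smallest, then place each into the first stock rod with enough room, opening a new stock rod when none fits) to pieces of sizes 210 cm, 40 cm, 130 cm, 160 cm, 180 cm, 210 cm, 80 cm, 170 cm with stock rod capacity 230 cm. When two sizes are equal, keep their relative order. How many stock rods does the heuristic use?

6

Sorted descending: 210, 210, 180, 170, 160, 130, 80, 40.
  210 → stock rod 1 (new)  [load 210/230]
  210 → stock rod 2 (new)  [load 210/230]
  180 → stock rod 3 (new)  [load 180/230]
  170 → stock rod 4 (new)  [load 170/230]
  160 → stock rod 5 (new)  [load 160/230]
  130 → stock rod 6 (new)  [load 130/230]
  80 → stock rod 6  [load 210/230]
  40 → stock rod 3  [load 220/230]
6 stock rods opened.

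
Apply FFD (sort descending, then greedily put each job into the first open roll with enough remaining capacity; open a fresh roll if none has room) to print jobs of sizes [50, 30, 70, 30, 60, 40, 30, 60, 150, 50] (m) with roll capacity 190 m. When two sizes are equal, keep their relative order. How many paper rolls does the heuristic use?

Sorted descending: 150, 70, 60, 60, 50, 50, 40, 30, 30, 30.
  150 → roll 1 (new)  [load 150/190]
  70 → roll 2 (new)  [load 70/190]
  60 → roll 2  [load 130/190]
  60 → roll 2  [load 190/190]
  50 → roll 3 (new)  [load 50/190]
  50 → roll 3  [load 100/190]
  40 → roll 1  [load 190/190]
  30 → roll 3  [load 130/190]
  30 → roll 3  [load 160/190]
  30 → roll 3  [load 190/190]
3 paper rolls opened.

3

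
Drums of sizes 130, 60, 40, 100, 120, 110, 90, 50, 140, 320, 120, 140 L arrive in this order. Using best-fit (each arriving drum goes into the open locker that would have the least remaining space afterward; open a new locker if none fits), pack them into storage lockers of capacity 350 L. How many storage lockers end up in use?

  130 → locker 1 (new)  [load 130/350]
  60 → locker 1  [load 190/350]
  40 → locker 1  [load 230/350]
  100 → locker 1  [load 330/350]
  120 → locker 2 (new)  [load 120/350]
  110 → locker 2  [load 230/350]
  90 → locker 2  [load 320/350]
  50 → locker 3 (new)  [load 50/350]
  140 → locker 3  [load 190/350]
  320 → locker 4 (new)  [load 320/350]
  120 → locker 3  [load 310/350]
  140 → locker 5 (new)  [load 140/350]
5 storage lockers opened.

5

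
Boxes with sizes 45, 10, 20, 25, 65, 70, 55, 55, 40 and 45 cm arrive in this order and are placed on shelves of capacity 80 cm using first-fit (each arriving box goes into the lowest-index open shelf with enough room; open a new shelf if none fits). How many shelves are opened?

7

  45 → shelf 1 (new)  [load 45/80]
  10 → shelf 1  [load 55/80]
  20 → shelf 1  [load 75/80]
  25 → shelf 2 (new)  [load 25/80]
  65 → shelf 3 (new)  [load 65/80]
  70 → shelf 4 (new)  [load 70/80]
  55 → shelf 2  [load 80/80]
  55 → shelf 5 (new)  [load 55/80]
  40 → shelf 6 (new)  [load 40/80]
  45 → shelf 7 (new)  [load 45/80]
7 shelves opened.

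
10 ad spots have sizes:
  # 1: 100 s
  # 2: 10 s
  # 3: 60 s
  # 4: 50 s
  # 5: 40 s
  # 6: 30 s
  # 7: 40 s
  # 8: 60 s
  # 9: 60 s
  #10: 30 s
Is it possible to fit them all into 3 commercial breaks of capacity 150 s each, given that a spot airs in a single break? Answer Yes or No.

No

Total = 480 s; ⌈480/150⌉ = 4.
At least 4 commercial breaks are required, but only 3 are allowed.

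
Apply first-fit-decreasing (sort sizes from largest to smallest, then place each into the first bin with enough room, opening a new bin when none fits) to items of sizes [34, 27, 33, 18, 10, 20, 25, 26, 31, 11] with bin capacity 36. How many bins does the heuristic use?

8

Sorted descending: 34, 33, 31, 27, 26, 25, 20, 18, 11, 10.
  34 → bin 1 (new)  [load 34/36]
  33 → bin 2 (new)  [load 33/36]
  31 → bin 3 (new)  [load 31/36]
  27 → bin 4 (new)  [load 27/36]
  26 → bin 5 (new)  [load 26/36]
  25 → bin 6 (new)  [load 25/36]
  20 → bin 7 (new)  [load 20/36]
  18 → bin 8 (new)  [load 18/36]
  11 → bin 6  [load 36/36]
  10 → bin 5  [load 36/36]
8 bins opened.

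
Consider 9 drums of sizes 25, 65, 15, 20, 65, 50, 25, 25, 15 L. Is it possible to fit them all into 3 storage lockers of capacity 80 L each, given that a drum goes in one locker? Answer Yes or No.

Total = 305 L; ⌈305/80⌉ = 4.
At least 4 storage lockers are required, but only 3 are allowed.

No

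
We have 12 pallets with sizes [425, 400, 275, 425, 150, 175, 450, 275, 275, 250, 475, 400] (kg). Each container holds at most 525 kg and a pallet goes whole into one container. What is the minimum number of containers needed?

Total = 475 + 450 + 425 + 425 + 400 + 400 + 275 + 275 + 275 + 250 + 175 + 150 = 3975 kg.
Lower bound: ⌈3975/525⌉ = 8 containers.
Also, 9 pallets each exceed 525/2 kg, and no two of those can share a container, so at least 9 containers are needed.
A packing using 9 containers:
  container 1: 475 = 475
  container 2: 450 = 450
  container 3: 425 = 425
  container 4: 425 = 425
  container 5: 400 = 400
  container 6: 400 = 400
  container 7: 275 + 250 = 525
  container 8: 275 + 175 = 450
  container 9: 275 + 150 = 425
This matches the lower bound, so 9 is optimal.

9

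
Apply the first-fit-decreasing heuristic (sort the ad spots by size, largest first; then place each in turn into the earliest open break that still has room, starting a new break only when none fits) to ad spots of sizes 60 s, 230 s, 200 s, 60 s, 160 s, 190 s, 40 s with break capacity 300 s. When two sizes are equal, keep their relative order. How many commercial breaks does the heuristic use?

Sorted descending: 230, 200, 190, 160, 60, 60, 40.
  230 → break 1 (new)  [load 230/300]
  200 → break 2 (new)  [load 200/300]
  190 → break 3 (new)  [load 190/300]
  160 → break 4 (new)  [load 160/300]
  60 → break 1  [load 290/300]
  60 → break 2  [load 260/300]
  40 → break 2  [load 300/300]
4 commercial breaks opened.

4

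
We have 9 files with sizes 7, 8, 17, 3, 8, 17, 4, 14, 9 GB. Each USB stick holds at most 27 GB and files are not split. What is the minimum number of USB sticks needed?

4

Total = 17 + 17 + 14 + 9 + 8 + 8 + 7 + 4 + 3 = 87 GB.
Lower bound: ⌈87/27⌉ = 4 USB sticks.
A packing using 4 USB sticks:
  USB stick 1: 17 + 9 = 26
  USB stick 2: 17 + 8 = 25
  USB stick 3: 14 + 8 + 4 = 26
  USB stick 4: 7 + 3 = 10
This matches the lower bound, so 4 is optimal.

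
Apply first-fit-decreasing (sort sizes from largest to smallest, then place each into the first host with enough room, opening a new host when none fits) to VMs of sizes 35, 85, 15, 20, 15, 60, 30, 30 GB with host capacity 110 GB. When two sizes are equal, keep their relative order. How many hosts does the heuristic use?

3

Sorted descending: 85, 60, 35, 30, 30, 20, 15, 15.
  85 → host 1 (new)  [load 85/110]
  60 → host 2 (new)  [load 60/110]
  35 → host 2  [load 95/110]
  30 → host 3 (new)  [load 30/110]
  30 → host 3  [load 60/110]
  20 → host 1  [load 105/110]
  15 → host 2  [load 110/110]
  15 → host 3  [load 75/110]
3 hosts opened.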